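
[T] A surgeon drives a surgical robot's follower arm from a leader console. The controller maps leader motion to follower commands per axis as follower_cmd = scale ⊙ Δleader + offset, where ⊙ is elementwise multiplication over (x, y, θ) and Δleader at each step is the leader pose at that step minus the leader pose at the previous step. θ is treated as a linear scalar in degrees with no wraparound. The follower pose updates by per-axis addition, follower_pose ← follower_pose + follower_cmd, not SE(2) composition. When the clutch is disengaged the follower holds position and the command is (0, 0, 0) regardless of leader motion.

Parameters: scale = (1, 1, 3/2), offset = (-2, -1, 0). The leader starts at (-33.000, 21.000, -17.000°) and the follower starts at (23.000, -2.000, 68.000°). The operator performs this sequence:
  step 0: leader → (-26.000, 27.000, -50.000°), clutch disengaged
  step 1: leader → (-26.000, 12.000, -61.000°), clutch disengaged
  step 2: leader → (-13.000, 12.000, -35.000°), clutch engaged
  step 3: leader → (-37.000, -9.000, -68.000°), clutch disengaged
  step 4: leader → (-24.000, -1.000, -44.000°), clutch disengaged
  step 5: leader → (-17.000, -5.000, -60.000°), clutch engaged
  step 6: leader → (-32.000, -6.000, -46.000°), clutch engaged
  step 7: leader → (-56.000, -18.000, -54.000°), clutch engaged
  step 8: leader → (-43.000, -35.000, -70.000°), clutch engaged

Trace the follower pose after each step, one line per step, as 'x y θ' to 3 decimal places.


23.000 -2.000 68.000
23.000 -2.000 68.000
34.000 -3.000 107.000
34.000 -3.000 107.000
34.000 -3.000 107.000
39.000 -8.000 83.000
22.000 -10.000 104.000
-4.000 -23.000 92.000
7.000 -41.000 68.000

step 0: Δleader=(7.000, 6.000, -33.000°), disengaged; cmd=(0,0,0) → follower holds at (23.000, -2.000, 68.000°)
step 1: Δleader=(0.000, -15.000, -11.000°), disengaged; cmd=(0,0,0) → follower holds at (23.000, -2.000, 68.000°)
step 2: Δleader=(13.000, 0.000, 26.000°), engaged; cmd=(11.000, -1.000, 39.000°) → follower=(34.000, -3.000, 107.000°)
step 3: Δleader=(-24.000, -21.000, -33.000°), disengaged; cmd=(0,0,0) → follower holds at (34.000, -3.000, 107.000°)
step 4: Δleader=(13.000, 8.000, 24.000°), disengaged; cmd=(0,0,0) → follower holds at (34.000, -3.000, 107.000°)
step 5: Δleader=(7.000, -4.000, -16.000°), engaged; cmd=(5.000, -5.000, -24.000°) → follower=(39.000, -8.000, 83.000°)
step 6: Δleader=(-15.000, -1.000, 14.000°), engaged; cmd=(-17.000, -2.000, 21.000°) → follower=(22.000, -10.000, 104.000°)
step 7: Δleader=(-24.000, -12.000, -8.000°), engaged; cmd=(-26.000, -13.000, -12.000°) → follower=(-4.000, -23.000, 92.000°)
step 8: Δleader=(13.000, -17.000, -16.000°), engaged; cmd=(11.000, -18.000, -24.000°) → follower=(7.000, -41.000, 68.000°)


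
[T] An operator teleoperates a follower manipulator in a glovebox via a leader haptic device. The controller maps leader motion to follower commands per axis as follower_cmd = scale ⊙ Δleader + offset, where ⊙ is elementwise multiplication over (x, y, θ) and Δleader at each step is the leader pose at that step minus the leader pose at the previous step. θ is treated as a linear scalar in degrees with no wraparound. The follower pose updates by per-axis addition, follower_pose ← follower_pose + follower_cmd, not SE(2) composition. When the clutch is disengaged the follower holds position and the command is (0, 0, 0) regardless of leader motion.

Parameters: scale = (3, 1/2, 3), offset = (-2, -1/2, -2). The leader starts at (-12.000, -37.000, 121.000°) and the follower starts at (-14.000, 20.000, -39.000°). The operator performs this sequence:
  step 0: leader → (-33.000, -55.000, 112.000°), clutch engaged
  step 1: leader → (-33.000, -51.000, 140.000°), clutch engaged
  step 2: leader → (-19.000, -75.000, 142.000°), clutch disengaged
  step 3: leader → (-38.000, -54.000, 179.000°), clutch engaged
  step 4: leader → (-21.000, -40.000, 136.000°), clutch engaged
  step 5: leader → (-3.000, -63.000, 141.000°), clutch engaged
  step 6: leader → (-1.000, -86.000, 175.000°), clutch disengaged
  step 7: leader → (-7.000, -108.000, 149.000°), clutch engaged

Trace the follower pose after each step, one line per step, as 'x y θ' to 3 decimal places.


-79.000 10.500 -68.000
-81.000 12.000 14.000
-81.000 12.000 14.000
-140.000 22.000 123.000
-91.000 28.500 -8.000
-39.000 16.500 5.000
-39.000 16.500 5.000
-59.000 5.000 -75.000

step 0: Δleader=(-21.000, -18.000, -9.000°), engaged; cmd=(-65.000, -9.500, -29.000°) → follower=(-79.000, 10.500, -68.000°)
step 1: Δleader=(0.000, 4.000, 28.000°), engaged; cmd=(-2.000, 1.500, 82.000°) → follower=(-81.000, 12.000, 14.000°)
step 2: Δleader=(14.000, -24.000, 2.000°), disengaged; cmd=(0,0,0) → follower holds at (-81.000, 12.000, 14.000°)
step 3: Δleader=(-19.000, 21.000, 37.000°), engaged; cmd=(-59.000, 10.000, 109.000°) → follower=(-140.000, 22.000, 123.000°)
step 4: Δleader=(17.000, 14.000, -43.000°), engaged; cmd=(49.000, 6.500, -131.000°) → follower=(-91.000, 28.500, -8.000°)
step 5: Δleader=(18.000, -23.000, 5.000°), engaged; cmd=(52.000, -12.000, 13.000°) → follower=(-39.000, 16.500, 5.000°)
step 6: Δleader=(2.000, -23.000, 34.000°), disengaged; cmd=(0,0,0) → follower holds at (-39.000, 16.500, 5.000°)
step 7: Δleader=(-6.000, -22.000, -26.000°), engaged; cmd=(-20.000, -11.500, -80.000°) → follower=(-59.000, 5.000, -75.000°)


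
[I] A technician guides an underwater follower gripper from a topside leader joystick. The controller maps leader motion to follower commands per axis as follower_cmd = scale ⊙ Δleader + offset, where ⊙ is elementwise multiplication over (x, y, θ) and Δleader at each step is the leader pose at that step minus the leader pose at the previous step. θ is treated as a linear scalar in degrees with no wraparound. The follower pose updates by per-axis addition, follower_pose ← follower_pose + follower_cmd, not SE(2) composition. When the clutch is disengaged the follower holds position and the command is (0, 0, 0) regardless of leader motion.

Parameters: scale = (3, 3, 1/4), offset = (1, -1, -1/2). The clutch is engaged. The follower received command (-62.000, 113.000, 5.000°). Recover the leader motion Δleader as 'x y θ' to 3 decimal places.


axis x: (-62.000 − 1) / (3) = -21.000
axis y: (113.000 − -1) / (3) = 38.000
axis θ: (5.000 − -1/2) / (1/4) = 22.000

-21.000 38.000 22.000


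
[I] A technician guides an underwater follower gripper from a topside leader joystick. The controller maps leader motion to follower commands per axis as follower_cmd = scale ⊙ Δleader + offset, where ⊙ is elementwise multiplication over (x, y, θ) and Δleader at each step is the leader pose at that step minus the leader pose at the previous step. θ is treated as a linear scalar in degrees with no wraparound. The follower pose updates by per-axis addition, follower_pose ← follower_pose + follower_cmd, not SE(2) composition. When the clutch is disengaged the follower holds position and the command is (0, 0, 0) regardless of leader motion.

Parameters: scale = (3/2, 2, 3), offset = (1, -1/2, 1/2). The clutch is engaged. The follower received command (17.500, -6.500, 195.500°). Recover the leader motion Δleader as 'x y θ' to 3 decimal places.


axis x: (17.500 − 1) / (3/2) = 11.000
axis y: (-6.500 − -1/2) / (2) = -3.000
axis θ: (195.500 − 1/2) / (3) = 65.000

11.000 -3.000 65.000


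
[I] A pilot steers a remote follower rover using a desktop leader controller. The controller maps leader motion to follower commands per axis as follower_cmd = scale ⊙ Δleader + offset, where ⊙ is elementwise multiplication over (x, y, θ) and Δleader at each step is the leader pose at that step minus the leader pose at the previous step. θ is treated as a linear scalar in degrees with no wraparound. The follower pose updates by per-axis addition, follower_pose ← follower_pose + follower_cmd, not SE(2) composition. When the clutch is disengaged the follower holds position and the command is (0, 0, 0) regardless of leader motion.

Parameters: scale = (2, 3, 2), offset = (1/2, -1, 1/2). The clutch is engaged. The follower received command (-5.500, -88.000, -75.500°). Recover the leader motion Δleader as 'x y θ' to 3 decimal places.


axis x: (-5.500 − 1/2) / (2) = -3.000
axis y: (-88.000 − -1) / (3) = -29.000
axis θ: (-75.500 − 1/2) / (2) = -38.000

-3.000 -29.000 -38.000


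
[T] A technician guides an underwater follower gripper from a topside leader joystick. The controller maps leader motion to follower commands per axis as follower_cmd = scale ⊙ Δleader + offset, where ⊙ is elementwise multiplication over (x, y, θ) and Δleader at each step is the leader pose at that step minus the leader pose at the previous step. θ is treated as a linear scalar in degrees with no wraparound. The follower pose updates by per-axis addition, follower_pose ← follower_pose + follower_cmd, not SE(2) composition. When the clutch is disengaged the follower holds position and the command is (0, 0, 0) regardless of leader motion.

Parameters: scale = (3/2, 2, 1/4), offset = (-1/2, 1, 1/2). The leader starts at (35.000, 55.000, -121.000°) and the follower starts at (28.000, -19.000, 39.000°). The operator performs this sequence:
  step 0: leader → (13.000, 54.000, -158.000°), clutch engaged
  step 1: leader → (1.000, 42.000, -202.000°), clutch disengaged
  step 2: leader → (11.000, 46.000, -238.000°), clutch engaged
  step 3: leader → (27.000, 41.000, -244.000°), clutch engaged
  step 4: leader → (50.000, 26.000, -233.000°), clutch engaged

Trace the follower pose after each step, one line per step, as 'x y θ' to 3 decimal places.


step 0: Δleader=(-22.000, -1.000, -37.000°), engaged; cmd=(-33.500, -1.000, -8.750°) → follower=(-5.500, -20.000, 30.250°)
step 1: Δleader=(-12.000, -12.000, -44.000°), disengaged; cmd=(0,0,0) → follower holds at (-5.500, -20.000, 30.250°)
step 2: Δleader=(10.000, 4.000, -36.000°), engaged; cmd=(14.500, 9.000, -8.500°) → follower=(9.000, -11.000, 21.750°)
step 3: Δleader=(16.000, -5.000, -6.000°), engaged; cmd=(23.500, -9.000, -1.000°) → follower=(32.500, -20.000, 20.750°)
step 4: Δleader=(23.000, -15.000, 11.000°), engaged; cmd=(34.000, -29.000, 3.250°) → follower=(66.500, -49.000, 24.000°)

-5.500 -20.000 30.250
-5.500 -20.000 30.250
9.000 -11.000 21.750
32.500 -20.000 20.750
66.500 -49.000 24.000


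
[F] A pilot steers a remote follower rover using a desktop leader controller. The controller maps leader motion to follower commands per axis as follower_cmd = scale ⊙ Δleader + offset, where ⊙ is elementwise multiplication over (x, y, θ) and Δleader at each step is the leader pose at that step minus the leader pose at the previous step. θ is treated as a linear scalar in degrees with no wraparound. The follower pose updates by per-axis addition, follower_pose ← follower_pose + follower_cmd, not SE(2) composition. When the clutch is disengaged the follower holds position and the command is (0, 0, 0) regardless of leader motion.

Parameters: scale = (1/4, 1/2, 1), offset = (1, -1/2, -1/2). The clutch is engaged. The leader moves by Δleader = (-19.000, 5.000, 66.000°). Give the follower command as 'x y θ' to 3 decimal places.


-3.750 2.000 65.500

axis x: 1/4·-19.000 + 1 = -3.750
axis y: 1/2·5.000 + -1/2 = 2.000
axis θ: 1·66.000 + -1/2 = 65.500


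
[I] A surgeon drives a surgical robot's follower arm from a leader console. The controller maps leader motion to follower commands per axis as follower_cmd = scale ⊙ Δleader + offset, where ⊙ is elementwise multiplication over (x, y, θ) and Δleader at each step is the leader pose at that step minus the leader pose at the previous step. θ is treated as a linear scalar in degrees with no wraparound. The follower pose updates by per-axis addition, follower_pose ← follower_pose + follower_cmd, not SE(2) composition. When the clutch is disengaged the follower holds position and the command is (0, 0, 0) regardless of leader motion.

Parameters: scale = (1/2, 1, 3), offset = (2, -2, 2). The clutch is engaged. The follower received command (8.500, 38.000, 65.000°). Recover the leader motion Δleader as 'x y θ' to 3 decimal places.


axis x: (8.500 − 2) / (1/2) = 13.000
axis y: (38.000 − -2) / (1) = 40.000
axis θ: (65.000 − 2) / (3) = 21.000

13.000 40.000 21.000


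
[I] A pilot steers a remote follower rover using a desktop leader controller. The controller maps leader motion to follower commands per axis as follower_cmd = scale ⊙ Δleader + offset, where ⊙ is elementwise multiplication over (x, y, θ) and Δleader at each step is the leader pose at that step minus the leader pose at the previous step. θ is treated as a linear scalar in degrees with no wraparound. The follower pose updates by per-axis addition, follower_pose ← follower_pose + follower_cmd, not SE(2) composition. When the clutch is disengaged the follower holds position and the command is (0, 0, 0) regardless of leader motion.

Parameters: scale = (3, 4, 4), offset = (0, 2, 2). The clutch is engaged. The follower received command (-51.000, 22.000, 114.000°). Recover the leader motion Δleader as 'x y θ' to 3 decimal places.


-17.000 5.000 28.000

axis x: (-51.000 − 0) / (3) = -17.000
axis y: (22.000 − 2) / (4) = 5.000
axis θ: (114.000 − 2) / (4) = 28.000


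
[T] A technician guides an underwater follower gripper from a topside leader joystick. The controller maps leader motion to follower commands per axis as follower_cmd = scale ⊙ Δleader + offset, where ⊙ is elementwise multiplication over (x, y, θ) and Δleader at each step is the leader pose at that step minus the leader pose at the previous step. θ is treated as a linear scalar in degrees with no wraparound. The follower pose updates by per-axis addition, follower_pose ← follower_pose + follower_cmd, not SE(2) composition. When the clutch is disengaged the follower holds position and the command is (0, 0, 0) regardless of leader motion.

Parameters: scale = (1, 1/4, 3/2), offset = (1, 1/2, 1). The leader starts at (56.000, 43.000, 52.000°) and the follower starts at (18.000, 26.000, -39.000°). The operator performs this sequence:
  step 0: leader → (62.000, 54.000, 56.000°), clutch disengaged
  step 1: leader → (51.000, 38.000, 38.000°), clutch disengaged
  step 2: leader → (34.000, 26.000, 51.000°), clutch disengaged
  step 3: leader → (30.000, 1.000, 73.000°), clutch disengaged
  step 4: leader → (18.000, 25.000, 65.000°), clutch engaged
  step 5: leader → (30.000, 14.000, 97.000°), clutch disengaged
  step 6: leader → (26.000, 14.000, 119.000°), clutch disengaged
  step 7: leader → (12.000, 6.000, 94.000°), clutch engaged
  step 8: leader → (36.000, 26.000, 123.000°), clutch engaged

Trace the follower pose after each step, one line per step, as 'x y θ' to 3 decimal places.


step 0: Δleader=(6.000, 11.000, 4.000°), disengaged; cmd=(0,0,0) → follower holds at (18.000, 26.000, -39.000°)
step 1: Δleader=(-11.000, -16.000, -18.000°), disengaged; cmd=(0,0,0) → follower holds at (18.000, 26.000, -39.000°)
step 2: Δleader=(-17.000, -12.000, 13.000°), disengaged; cmd=(0,0,0) → follower holds at (18.000, 26.000, -39.000°)
step 3: Δleader=(-4.000, -25.000, 22.000°), disengaged; cmd=(0,0,0) → follower holds at (18.000, 26.000, -39.000°)
step 4: Δleader=(-12.000, 24.000, -8.000°), engaged; cmd=(-11.000, 6.500, -11.000°) → follower=(7.000, 32.500, -50.000°)
step 5: Δleader=(12.000, -11.000, 32.000°), disengaged; cmd=(0,0,0) → follower holds at (7.000, 32.500, -50.000°)
step 6: Δleader=(-4.000, 0.000, 22.000°), disengaged; cmd=(0,0,0) → follower holds at (7.000, 32.500, -50.000°)
step 7: Δleader=(-14.000, -8.000, -25.000°), engaged; cmd=(-13.000, -1.500, -36.500°) → follower=(-6.000, 31.000, -86.500°)
step 8: Δleader=(24.000, 20.000, 29.000°), engaged; cmd=(25.000, 5.500, 44.500°) → follower=(19.000, 36.500, -42.000°)

18.000 26.000 -39.000
18.000 26.000 -39.000
18.000 26.000 -39.000
18.000 26.000 -39.000
7.000 32.500 -50.000
7.000 32.500 -50.000
7.000 32.500 -50.000
-6.000 31.000 -86.500
19.000 36.500 -42.000


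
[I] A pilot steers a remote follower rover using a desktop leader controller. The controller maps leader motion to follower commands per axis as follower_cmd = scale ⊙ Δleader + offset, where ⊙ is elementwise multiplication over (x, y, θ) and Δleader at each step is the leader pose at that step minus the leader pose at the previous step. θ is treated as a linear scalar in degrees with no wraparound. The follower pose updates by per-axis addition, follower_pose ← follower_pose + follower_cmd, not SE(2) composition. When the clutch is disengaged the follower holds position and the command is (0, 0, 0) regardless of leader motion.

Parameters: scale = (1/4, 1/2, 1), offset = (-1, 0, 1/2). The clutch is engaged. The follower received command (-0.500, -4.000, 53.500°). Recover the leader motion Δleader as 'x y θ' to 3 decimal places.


axis x: (-0.500 − -1) / (1/4) = 2.000
axis y: (-4.000 − 0) / (1/2) = -8.000
axis θ: (53.500 − 1/2) / (1) = 53.000

2.000 -8.000 53.000


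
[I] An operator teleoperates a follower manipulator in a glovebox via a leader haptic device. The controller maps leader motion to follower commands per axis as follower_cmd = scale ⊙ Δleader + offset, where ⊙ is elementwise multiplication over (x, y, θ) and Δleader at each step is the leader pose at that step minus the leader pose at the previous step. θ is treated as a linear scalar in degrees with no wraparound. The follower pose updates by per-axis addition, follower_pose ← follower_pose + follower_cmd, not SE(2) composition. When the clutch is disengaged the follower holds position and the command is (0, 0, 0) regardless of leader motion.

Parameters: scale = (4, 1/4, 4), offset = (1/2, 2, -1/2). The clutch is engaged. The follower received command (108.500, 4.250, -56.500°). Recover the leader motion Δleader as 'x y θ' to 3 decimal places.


27.000 9.000 -14.000

axis x: (108.500 − 1/2) / (4) = 27.000
axis y: (4.250 − 2) / (1/4) = 9.000
axis θ: (-56.500 − -1/2) / (4) = -14.000


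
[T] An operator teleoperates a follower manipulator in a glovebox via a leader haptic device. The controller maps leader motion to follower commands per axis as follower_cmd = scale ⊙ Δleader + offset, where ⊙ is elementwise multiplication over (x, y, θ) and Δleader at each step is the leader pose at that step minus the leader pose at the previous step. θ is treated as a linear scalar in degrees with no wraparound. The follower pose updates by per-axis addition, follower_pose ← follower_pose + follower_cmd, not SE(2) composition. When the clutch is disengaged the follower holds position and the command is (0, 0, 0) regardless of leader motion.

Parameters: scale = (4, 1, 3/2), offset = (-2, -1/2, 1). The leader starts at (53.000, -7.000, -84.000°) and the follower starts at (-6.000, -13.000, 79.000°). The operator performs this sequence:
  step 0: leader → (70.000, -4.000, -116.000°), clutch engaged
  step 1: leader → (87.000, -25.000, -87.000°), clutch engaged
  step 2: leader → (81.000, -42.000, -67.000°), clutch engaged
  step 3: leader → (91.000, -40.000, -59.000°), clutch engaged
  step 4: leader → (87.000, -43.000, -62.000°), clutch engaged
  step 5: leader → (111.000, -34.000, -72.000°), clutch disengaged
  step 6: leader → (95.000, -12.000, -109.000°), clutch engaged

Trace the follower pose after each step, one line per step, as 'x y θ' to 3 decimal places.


step 0: Δleader=(17.000, 3.000, -32.000°), engaged; cmd=(66.000, 2.500, -47.000°) → follower=(60.000, -10.500, 32.000°)
step 1: Δleader=(17.000, -21.000, 29.000°), engaged; cmd=(66.000, -21.500, 44.500°) → follower=(126.000, -32.000, 76.500°)
step 2: Δleader=(-6.000, -17.000, 20.000°), engaged; cmd=(-26.000, -17.500, 31.000°) → follower=(100.000, -49.500, 107.500°)
step 3: Δleader=(10.000, 2.000, 8.000°), engaged; cmd=(38.000, 1.500, 13.000°) → follower=(138.000, -48.000, 120.500°)
step 4: Δleader=(-4.000, -3.000, -3.000°), engaged; cmd=(-18.000, -3.500, -3.500°) → follower=(120.000, -51.500, 117.000°)
step 5: Δleader=(24.000, 9.000, -10.000°), disengaged; cmd=(0,0,0) → follower holds at (120.000, -51.500, 117.000°)
step 6: Δleader=(-16.000, 22.000, -37.000°), engaged; cmd=(-66.000, 21.500, -54.500°) → follower=(54.000, -30.000, 62.500°)

60.000 -10.500 32.000
126.000 -32.000 76.500
100.000 -49.500 107.500
138.000 -48.000 120.500
120.000 -51.500 117.000
120.000 -51.500 117.000
54.000 -30.000 62.500


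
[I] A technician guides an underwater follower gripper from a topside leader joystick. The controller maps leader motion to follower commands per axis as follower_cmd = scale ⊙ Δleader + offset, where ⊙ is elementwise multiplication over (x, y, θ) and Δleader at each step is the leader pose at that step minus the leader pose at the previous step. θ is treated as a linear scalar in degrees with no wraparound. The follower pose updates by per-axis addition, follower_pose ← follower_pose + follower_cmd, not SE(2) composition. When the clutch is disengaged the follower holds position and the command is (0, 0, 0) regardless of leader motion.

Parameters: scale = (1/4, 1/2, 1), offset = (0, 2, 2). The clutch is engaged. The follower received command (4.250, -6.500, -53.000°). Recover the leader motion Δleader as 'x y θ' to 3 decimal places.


axis x: (4.250 − 0) / (1/4) = 17.000
axis y: (-6.500 − 2) / (1/2) = -17.000
axis θ: (-53.000 − 2) / (1) = -55.000

17.000 -17.000 -55.000


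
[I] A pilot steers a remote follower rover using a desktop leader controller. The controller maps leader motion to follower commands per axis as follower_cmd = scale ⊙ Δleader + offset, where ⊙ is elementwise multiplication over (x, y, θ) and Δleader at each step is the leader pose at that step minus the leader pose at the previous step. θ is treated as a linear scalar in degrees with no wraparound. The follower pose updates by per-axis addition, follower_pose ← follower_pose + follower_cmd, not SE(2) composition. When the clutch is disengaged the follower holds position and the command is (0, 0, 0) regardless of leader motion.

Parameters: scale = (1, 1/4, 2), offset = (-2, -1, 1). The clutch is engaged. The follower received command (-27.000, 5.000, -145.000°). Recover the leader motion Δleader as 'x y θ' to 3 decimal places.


-25.000 24.000 -73.000

axis x: (-27.000 − -2) / (1) = -25.000
axis y: (5.000 − -1) / (1/4) = 24.000
axis θ: (-145.000 − 1) / (2) = -73.000


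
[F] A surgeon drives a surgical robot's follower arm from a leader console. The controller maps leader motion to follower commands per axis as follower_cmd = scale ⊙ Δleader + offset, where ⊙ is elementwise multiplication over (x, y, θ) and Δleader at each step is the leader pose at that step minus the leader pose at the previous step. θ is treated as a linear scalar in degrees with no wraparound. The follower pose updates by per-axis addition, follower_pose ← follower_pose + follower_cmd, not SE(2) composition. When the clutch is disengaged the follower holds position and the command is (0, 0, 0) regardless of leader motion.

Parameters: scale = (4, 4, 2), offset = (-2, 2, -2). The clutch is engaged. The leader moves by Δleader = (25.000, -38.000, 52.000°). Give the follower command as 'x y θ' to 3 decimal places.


98.000 -150.000 102.000

axis x: 4·25.000 + -2 = 98.000
axis y: 4·-38.000 + 2 = -150.000
axis θ: 2·52.000 + -2 = 102.000


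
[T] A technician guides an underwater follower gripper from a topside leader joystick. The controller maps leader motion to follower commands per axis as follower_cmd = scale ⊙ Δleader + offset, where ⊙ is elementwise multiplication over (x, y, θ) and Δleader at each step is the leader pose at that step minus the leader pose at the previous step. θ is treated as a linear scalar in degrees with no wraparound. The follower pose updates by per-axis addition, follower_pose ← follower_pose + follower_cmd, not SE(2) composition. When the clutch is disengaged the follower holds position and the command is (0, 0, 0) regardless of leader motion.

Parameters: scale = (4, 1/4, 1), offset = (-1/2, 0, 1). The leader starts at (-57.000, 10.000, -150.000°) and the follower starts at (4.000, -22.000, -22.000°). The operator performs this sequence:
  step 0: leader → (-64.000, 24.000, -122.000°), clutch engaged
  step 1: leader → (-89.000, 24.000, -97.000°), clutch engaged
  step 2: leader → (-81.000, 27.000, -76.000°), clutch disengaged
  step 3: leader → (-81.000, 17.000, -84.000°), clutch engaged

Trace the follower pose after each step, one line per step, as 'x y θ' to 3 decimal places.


-24.500 -18.500 7.000
-125.000 -18.500 33.000
-125.000 -18.500 33.000
-125.500 -21.000 26.000

step 0: Δleader=(-7.000, 14.000, 28.000°), engaged; cmd=(-28.500, 3.500, 29.000°) → follower=(-24.500, -18.500, 7.000°)
step 1: Δleader=(-25.000, 0.000, 25.000°), engaged; cmd=(-100.500, 0.000, 26.000°) → follower=(-125.000, -18.500, 33.000°)
step 2: Δleader=(8.000, 3.000, 21.000°), disengaged; cmd=(0,0,0) → follower holds at (-125.000, -18.500, 33.000°)
step 3: Δleader=(0.000, -10.000, -8.000°), engaged; cmd=(-0.500, -2.500, -7.000°) → follower=(-125.500, -21.000, 26.000°)


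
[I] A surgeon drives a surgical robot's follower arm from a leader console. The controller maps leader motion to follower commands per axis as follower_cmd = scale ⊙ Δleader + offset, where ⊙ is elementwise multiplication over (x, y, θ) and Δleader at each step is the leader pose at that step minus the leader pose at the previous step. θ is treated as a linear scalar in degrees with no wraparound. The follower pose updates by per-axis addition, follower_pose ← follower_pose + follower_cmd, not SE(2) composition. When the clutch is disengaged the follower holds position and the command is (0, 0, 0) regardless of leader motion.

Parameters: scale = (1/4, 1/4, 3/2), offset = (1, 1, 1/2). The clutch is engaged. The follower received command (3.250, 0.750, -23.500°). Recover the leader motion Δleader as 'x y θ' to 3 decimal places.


9.000 -1.000 -16.000

axis x: (3.250 − 1) / (1/4) = 9.000
axis y: (0.750 − 1) / (1/4) = -1.000
axis θ: (-23.500 − 1/2) / (3/2) = -16.000


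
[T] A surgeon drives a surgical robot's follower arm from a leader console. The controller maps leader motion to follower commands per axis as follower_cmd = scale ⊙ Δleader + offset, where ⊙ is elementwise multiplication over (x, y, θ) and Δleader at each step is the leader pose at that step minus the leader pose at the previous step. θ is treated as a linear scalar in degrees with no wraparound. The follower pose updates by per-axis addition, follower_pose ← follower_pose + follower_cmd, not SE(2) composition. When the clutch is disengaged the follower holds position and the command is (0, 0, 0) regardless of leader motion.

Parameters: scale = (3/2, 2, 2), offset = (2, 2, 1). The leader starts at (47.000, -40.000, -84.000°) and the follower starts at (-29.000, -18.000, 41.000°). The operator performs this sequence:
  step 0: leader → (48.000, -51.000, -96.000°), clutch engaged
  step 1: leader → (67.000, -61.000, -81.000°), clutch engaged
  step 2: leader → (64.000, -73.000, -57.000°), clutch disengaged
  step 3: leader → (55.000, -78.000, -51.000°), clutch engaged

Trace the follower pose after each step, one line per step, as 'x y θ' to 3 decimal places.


step 0: Δleader=(1.000, -11.000, -12.000°), engaged; cmd=(3.500, -20.000, -23.000°) → follower=(-25.500, -38.000, 18.000°)
step 1: Δleader=(19.000, -10.000, 15.000°), engaged; cmd=(30.500, -18.000, 31.000°) → follower=(5.000, -56.000, 49.000°)
step 2: Δleader=(-3.000, -12.000, 24.000°), disengaged; cmd=(0,0,0) → follower holds at (5.000, -56.000, 49.000°)
step 3: Δleader=(-9.000, -5.000, 6.000°), engaged; cmd=(-11.500, -8.000, 13.000°) → follower=(-6.500, -64.000, 62.000°)

-25.500 -38.000 18.000
5.000 -56.000 49.000
5.000 -56.000 49.000
-6.500 -64.000 62.000


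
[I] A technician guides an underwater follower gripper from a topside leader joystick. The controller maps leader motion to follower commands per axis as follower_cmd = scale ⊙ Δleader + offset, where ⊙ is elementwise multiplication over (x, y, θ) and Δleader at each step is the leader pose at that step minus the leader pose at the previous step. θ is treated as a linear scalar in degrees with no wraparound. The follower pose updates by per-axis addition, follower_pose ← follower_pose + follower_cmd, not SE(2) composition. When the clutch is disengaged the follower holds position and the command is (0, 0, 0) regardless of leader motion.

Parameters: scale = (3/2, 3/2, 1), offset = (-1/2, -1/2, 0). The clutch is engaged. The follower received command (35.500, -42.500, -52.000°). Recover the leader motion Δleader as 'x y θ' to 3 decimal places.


axis x: (35.500 − -1/2) / (3/2) = 24.000
axis y: (-42.500 − -1/2) / (3/2) = -28.000
axis θ: (-52.000 − 0) / (1) = -52.000

24.000 -28.000 -52.000


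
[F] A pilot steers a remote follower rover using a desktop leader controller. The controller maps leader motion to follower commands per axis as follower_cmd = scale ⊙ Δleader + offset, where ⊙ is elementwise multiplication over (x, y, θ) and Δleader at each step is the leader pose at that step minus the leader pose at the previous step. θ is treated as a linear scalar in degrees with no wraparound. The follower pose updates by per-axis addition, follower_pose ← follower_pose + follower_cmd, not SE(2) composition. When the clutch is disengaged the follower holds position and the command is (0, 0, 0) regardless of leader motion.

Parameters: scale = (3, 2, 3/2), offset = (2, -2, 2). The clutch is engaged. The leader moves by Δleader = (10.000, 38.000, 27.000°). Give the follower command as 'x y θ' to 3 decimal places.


32.000 74.000 42.500

axis x: 3·10.000 + 2 = 32.000
axis y: 2·38.000 + -2 = 74.000
axis θ: 3/2·27.000 + 2 = 42.500


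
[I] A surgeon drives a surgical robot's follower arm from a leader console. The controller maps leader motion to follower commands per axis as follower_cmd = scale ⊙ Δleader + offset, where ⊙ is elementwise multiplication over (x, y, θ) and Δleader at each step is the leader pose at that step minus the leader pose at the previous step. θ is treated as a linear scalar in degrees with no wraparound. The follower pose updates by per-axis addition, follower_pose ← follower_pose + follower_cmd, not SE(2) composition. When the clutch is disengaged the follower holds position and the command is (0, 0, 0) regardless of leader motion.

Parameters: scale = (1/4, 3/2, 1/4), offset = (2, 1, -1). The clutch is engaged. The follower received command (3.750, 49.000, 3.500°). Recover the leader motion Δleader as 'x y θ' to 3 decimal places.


axis x: (3.750 − 2) / (1/4) = 7.000
axis y: (49.000 − 1) / (3/2) = 32.000
axis θ: (3.500 − -1) / (1/4) = 18.000

7.000 32.000 18.000


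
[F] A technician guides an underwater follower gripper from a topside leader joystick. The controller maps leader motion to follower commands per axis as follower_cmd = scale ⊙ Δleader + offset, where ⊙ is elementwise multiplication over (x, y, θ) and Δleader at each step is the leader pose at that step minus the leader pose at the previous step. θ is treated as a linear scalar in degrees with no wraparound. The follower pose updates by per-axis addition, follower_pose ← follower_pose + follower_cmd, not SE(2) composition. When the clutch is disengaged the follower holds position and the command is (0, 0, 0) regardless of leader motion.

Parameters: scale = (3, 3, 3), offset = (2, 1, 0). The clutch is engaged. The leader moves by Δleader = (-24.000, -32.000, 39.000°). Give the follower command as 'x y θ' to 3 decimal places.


-70.000 -95.000 117.000

axis x: 3·-24.000 + 2 = -70.000
axis y: 3·-32.000 + 1 = -95.000
axis θ: 3·39.000 + 0 = 117.000


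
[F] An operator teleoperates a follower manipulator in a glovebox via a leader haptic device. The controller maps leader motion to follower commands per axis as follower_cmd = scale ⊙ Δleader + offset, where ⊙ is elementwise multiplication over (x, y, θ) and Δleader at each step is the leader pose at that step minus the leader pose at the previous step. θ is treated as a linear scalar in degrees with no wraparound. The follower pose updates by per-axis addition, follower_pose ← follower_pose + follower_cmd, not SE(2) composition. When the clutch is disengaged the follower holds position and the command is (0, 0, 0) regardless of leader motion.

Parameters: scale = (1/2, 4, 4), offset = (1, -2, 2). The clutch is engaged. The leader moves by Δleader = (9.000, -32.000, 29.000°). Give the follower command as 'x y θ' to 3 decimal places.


5.500 -130.000 118.000

axis x: 1/2·9.000 + 1 = 5.500
axis y: 4·-32.000 + -2 = -130.000
axis θ: 4·29.000 + 2 = 118.000


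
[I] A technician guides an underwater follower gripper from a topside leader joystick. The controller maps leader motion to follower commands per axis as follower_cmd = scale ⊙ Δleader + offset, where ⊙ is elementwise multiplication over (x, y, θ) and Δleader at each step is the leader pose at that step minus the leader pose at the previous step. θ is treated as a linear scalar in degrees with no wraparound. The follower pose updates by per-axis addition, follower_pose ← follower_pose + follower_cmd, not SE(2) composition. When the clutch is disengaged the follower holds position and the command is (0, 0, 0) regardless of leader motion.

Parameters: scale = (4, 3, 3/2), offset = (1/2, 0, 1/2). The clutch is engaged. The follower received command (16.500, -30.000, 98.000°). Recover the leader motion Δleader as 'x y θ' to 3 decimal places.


4.000 -10.000 65.000

axis x: (16.500 − 1/2) / (4) = 4.000
axis y: (-30.000 − 0) / (3) = -10.000
axis θ: (98.000 − 1/2) / (3/2) = 65.000


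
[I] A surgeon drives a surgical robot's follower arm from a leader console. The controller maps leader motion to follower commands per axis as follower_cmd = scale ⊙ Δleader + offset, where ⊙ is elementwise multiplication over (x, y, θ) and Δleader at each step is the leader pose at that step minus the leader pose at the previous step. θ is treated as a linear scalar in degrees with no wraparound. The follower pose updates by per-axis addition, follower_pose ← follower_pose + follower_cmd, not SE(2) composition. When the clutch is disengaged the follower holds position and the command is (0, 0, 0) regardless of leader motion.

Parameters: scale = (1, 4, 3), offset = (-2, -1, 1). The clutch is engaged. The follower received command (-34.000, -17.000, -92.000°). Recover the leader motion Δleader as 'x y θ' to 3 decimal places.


-32.000 -4.000 -31.000

axis x: (-34.000 − -2) / (1) = -32.000
axis y: (-17.000 − -1) / (4) = -4.000
axis θ: (-92.000 − 1) / (3) = -31.000


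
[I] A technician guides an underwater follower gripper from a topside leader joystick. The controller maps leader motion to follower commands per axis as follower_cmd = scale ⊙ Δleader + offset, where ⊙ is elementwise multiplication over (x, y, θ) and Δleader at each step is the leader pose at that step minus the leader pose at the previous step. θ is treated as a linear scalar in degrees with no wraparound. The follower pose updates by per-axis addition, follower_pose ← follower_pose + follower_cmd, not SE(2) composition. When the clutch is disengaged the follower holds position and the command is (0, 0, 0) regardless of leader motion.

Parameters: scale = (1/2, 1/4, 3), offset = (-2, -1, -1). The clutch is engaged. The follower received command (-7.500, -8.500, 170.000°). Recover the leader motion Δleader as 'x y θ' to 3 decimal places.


axis x: (-7.500 − -2) / (1/2) = -11.000
axis y: (-8.500 − -1) / (1/4) = -30.000
axis θ: (170.000 − -1) / (3) = 57.000

-11.000 -30.000 57.000


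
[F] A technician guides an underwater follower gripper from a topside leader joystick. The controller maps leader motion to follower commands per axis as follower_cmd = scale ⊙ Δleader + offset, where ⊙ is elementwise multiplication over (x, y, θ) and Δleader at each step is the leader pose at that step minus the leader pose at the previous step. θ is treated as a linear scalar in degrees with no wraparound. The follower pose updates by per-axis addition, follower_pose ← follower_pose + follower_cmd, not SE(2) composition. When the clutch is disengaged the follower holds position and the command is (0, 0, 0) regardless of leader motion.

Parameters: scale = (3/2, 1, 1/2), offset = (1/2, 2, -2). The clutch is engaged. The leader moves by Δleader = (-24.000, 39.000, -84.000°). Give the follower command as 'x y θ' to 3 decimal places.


-35.500 41.000 -44.000

axis x: 3/2·-24.000 + 1/2 = -35.500
axis y: 1·39.000 + 2 = 41.000
axis θ: 1/2·-84.000 + -2 = -44.000


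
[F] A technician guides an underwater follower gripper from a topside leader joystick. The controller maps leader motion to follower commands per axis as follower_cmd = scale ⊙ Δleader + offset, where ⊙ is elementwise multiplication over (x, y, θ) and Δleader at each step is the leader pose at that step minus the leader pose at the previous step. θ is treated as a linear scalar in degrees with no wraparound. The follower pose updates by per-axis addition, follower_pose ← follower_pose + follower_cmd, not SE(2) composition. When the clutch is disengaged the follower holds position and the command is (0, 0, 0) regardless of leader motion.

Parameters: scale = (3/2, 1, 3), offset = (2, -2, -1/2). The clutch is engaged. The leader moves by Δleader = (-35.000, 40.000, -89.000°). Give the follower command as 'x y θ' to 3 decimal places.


axis x: 3/2·-35.000 + 2 = -50.500
axis y: 1·40.000 + -2 = 38.000
axis θ: 3·-89.000 + -1/2 = -267.500

-50.500 38.000 -267.500


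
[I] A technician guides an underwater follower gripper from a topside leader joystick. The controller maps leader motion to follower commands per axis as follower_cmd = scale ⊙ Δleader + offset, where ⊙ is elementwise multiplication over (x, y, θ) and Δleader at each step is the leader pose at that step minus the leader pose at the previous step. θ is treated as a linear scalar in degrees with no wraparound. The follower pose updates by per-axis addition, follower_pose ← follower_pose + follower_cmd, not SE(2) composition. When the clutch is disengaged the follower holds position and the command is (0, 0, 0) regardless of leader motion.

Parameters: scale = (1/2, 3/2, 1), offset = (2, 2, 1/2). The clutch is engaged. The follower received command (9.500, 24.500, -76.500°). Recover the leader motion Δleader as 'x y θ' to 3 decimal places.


15.000 15.000 -77.000

axis x: (9.500 − 2) / (1/2) = 15.000
axis y: (24.500 − 2) / (3/2) = 15.000
axis θ: (-76.500 − 1/2) / (1) = -77.000


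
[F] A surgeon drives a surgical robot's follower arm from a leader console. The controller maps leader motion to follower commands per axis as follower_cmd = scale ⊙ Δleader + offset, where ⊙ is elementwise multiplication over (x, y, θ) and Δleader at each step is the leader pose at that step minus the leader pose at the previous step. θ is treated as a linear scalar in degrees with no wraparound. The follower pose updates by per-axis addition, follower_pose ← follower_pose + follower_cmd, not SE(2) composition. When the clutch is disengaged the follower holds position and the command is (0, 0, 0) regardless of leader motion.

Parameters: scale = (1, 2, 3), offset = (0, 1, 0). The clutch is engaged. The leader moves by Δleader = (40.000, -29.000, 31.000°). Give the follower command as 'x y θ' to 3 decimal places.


40.000 -57.000 93.000

axis x: 1·40.000 + 0 = 40.000
axis y: 2·-29.000 + 1 = -57.000
axis θ: 3·31.000 + 0 = 93.000


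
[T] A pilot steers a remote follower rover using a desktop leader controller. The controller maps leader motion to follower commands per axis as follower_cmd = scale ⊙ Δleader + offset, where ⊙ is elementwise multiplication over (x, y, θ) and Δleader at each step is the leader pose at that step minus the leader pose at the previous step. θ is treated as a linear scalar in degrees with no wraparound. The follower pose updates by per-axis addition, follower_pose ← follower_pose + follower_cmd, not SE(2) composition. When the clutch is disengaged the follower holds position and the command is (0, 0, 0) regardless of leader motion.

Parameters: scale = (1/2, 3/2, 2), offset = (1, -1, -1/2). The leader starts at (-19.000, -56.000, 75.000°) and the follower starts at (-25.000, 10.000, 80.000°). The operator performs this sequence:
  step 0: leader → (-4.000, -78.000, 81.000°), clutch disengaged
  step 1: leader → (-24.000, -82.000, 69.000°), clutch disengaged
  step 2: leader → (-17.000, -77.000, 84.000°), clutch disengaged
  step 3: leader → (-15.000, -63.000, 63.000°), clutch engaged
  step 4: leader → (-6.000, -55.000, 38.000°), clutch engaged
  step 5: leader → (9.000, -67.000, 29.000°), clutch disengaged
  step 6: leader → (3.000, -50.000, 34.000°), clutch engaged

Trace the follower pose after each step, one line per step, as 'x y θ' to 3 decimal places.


-25.000 10.000 80.000
-25.000 10.000 80.000
-25.000 10.000 80.000
-23.000 30.000 37.500
-17.500 41.000 -13.000
-17.500 41.000 -13.000
-19.500 65.500 -3.500

step 0: Δleader=(15.000, -22.000, 6.000°), disengaged; cmd=(0,0,0) → follower holds at (-25.000, 10.000, 80.000°)
step 1: Δleader=(-20.000, -4.000, -12.000°), disengaged; cmd=(0,0,0) → follower holds at (-25.000, 10.000, 80.000°)
step 2: Δleader=(7.000, 5.000, 15.000°), disengaged; cmd=(0,0,0) → follower holds at (-25.000, 10.000, 80.000°)
step 3: Δleader=(2.000, 14.000, -21.000°), engaged; cmd=(2.000, 20.000, -42.500°) → follower=(-23.000, 30.000, 37.500°)
step 4: Δleader=(9.000, 8.000, -25.000°), engaged; cmd=(5.500, 11.000, -50.500°) → follower=(-17.500, 41.000, -13.000°)
step 5: Δleader=(15.000, -12.000, -9.000°), disengaged; cmd=(0,0,0) → follower holds at (-17.500, 41.000, -13.000°)
step 6: Δleader=(-6.000, 17.000, 5.000°), engaged; cmd=(-2.000, 24.500, 9.500°) → follower=(-19.500, 65.500, -3.500°)
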